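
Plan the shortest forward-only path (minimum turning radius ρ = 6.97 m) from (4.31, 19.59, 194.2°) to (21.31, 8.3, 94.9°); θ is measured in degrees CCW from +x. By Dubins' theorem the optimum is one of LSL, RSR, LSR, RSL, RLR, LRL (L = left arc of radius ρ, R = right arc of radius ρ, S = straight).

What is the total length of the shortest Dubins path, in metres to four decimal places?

41.5094 m

Let ψ = atan2(Δy, Δx) = atan2(-11.29, 17.00) = -33.5888° be the start→goal bearing.
Normalize: d = |goal − start| / ρ = 20.407452/6.97 = 2.927898, α = (θ_start − ψ) mod 360° = 227.7888° = 3.975665 rad, β = (θ_goal − ψ) mod 360° = 128.4888° = 2.242553 rad.
Common terms: sin α = -0.740674, cos α = -0.671865, sin β = 0.782729, cos β = -0.622362, cos(α−β) = -0.161604, d² = 8.572589. Work in radians in the unit-radius frame; every candidate has L = ρ·(t + p + q).
LSL: p² = 2 + d² − 2cos(α−β) + 2d(sin α − sin β) = 1.975058; p = √p² = 1.405367; φ = atan2(cos β − cos α, d + sin α − sin β) = 0.035231 rad; t = (φ − α) mod 2π = 2.342751 rad, q = (β − φ) mod 2π = 2.207322 rad → L = 6.97·(2.342751 + 1.405367 + 2.207322) = 6.97·5.955441 = 41.509422 m
RSR: p² = 2 + d² − 2cos(α−β) + 2d(sin β − sin α) = 19.816536; p = √p² = 4.451577; φ = atan2(cos α − cos β, d − sin α + sin β) = -0.011120 rad; t = (α − φ) mod 2π = 3.986786 rad, q = (φ − β) mod 2π = 4.029512 rad → L = 6.97·(3.986786 + 4.451577 + 4.029512) = 6.97·12.467874 = 86.901082 m
LSR: p² = d² − 2 + 2cos(α−β) + 2d(sin α + sin β) = 6.495651; p = √p² = 2.548657; φ = atan2(−cos α − cos β, d + sin α + sin β) − atan2(−2, p) = 1.076319 rad; t = (φ − α) mod 2π = 3.383839 rad, q = (φ − β) mod 2π = 5.116951 rad → L = 6.97·(3.383839 + 2.548657 + 5.116951) = 6.97·11.049447 = 77.014643 m
RSL: p² = d² − 2 + 2cos(α−β) − 2d(sin α + sin β) = 6.003112; p = √p² = 2.450125; φ = atan2(cos α + cos β, d − sin α − sin β) − atan2(2, p) = -1.106177 rad; t = (α − φ) mod 2π = 5.081842 rad, q = (β − φ) mod 2π = 3.348730 rad → L = 6.97·(5.081842 + 2.450125 + 3.348730) = 6.97·10.880697 = 75.838459 m
RLR: c = (6 − d² + 2cos(α−β) + 2d(sin α − sin β))/8 = -1.477067, |c| > 1 → infeasible
LRL: c = (6 − d² + 2cos(α−β) − 2d(sin α − sin β))/8 = 0.753118; p = 2π − arccos c = 5.565177 rad; φ = atan2(cos β − cos α, d + sin α − sin β) = 0.035231 rad; t = (φ − α + p/2) mod 2π = 5.125340 rad, q = (β − α − t + p) mod 2π = 4.989911 rad → L = 6.97·(5.125340 + 5.565177 + 4.989911) = 6.97·15.680428 = 109.292585 m
Shortest: LSL with L = 41.509422 m ≈ 41.5094 m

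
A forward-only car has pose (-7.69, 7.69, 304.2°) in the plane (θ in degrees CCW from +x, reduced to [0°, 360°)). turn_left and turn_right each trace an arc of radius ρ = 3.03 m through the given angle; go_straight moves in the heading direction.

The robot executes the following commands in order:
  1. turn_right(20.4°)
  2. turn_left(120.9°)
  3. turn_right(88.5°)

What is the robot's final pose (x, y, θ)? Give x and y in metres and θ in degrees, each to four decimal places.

(2.0488, 5.3119, 316.2000°)

set_pose: (x, y, θ) = (-7.6900, 7.6900, 304.2000°), ρ = 3.03
turn_right(20.4°): centre at ρ to the right, rotate −20.4° → (-7.2535, 6.7096, 283.8000°)
turn_left(120.9°): centre at ρ to the left, rotate +120.9° → (-2.1797, 5.2787, 404.7000° ≡ 44.7000°)
turn_right(88.5°): centre at ρ to the right, rotate −88.5° → (2.0488, 5.3119, -43.8000° ≡ 316.2000°)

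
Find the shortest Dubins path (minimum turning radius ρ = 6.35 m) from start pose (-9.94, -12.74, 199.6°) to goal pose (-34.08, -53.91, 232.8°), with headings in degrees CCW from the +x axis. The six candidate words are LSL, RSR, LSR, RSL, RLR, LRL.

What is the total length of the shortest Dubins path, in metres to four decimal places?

48.1064 m

Let ψ = atan2(Δy, Δx) = atan2(-41.17, -24.14) = -120.3852° be the start→goal bearing.
Normalize: d = |goal − start| / ρ = 47.725344/6.35 = 7.515802, α = (θ_start − ψ) mod 360° = 319.9852° = 5.584795 rad, β = (θ_goal − ψ) mod 360° = 353.1852° = 6.164245 rad.
Common terms: sin α = -0.642985, cos α = 0.765878, sin β = -0.118661, cos β = 0.992935, cos(α−β) = 0.836764, d² = 56.487284. Work in radians in the unit-radius frame; every candidate has L = ρ·(t + p + q).
LSL: p² = 2 + d² − 2cos(α−β) + 2d(sin α − sin β) = 48.932309; p = √p² = 6.995163; φ = atan2(cos β − cos α, d + sin α − sin β) = 0.032465 rad; t = (φ − α) mod 2π = 0.730855 rad, q = (β − φ) mod 2π = 6.131780 rad → L = 6.35·(0.730855 + 6.995163 + 6.131780) = 6.35·13.857798 = 87.997017 m
RSR: p² = 2 + d² − 2cos(α−β) + 2d(sin β − sin α) = 64.695201; p = √p² = 8.043333; φ = atan2(cos α − cos β, d − sin α + sin β) = -0.028233 rad; t = (α − φ) mod 2π = 5.613028 rad, q = (φ − β) mod 2π = 0.090708 rad → L = 6.35·(5.613028 + 8.043333 + 0.090708) = 6.35·13.747069 = 87.293886 m
LSR: p² = d² − 2 + 2cos(α−β) + 2d(sin α + sin β) = 44.712051; p = √p² = 6.686707; φ = atan2(−cos α − cos β, d + sin α + sin β) − atan2(−2, p) = 0.035885 rad; t = (φ − α) mod 2π = 0.734275 rad, q = (φ − β) mod 2π = 0.154825 rad → L = 6.35·(0.734275 + 6.686707 + 0.154825) = 6.35·7.575807 = 48.106376 m
RSL: p² = d² − 2 + 2cos(α−β) − 2d(sin α + sin β) = 67.609574; p = √p² = 8.222504; φ = atan2(cos α + cos β, d − sin α − sin β) − atan2(2, p) = -0.029233 rad; t = (α − φ) mod 2π = 5.614028 rad, q = (β − φ) mod 2π = 6.193477 rad → L = 6.35·(5.614028 + 8.222504 + 6.193477) = 6.35·20.030009 = 127.190560 m
RLR: c = (6 − d² + 2cos(α−β) + 2d(sin α − sin β))/8 = -7.086900, |c| > 1 → infeasible
LRL: c = (6 − d² + 2cos(α−β) − 2d(sin α − sin β))/8 = -5.116539, |c| > 1 → infeasible
Shortest: LSR with L = 48.106376 m ≈ 48.1064 m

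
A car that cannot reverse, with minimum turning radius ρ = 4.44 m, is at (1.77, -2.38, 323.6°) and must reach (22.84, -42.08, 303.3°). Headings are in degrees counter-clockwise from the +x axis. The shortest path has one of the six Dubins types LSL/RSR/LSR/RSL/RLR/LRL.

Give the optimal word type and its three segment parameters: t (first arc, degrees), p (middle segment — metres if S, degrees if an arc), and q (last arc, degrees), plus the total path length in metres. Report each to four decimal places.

RSL: t = 26.2584°, p = 42.5170 m, q = 5.9584°, L = 45.0135 m

Let ψ = atan2(Δy, Δx) = atan2(-39.70, 21.07) = -62.0437° be the start→goal bearing.
Normalize: d = |goal − start| / ρ = 44.944798/4.44 = 10.122702, α = (θ_start − ψ) mod 360° = 25.6437° = 0.447568 rad, β = (θ_goal − ψ) mod 360° = 5.3437° = 0.093266 rad.
Common terms: sin α = 0.432774, cos α = 0.901502, sin β = 0.093131, cos β = 0.995654, cos(α−β) = 0.937889, d² = 102.469103. Work in radians in the unit-radius frame; every candidate has L = ρ·(t + p + q).
LSL: p² = 2 + d² − 2cos(α−β) + 2d(sin α − sin β) = 109.469542; p = √p² = 10.462769; φ = atan2(cos β − cos α, d + sin α − sin β) = 0.008999 rad; t = (φ − α) mod 2π = 5.844616 rad, q = (β − φ) mod 2π = 0.084267 rad → L = 4.44·(5.844616 + 10.462769 + 0.084267) = 4.44·16.391653 = 72.778938 m
RSR: p² = 2 + d² − 2cos(α−β) + 2d(sin β − sin α) = 95.717107; p = √p² = 9.783512; φ = atan2(cos α − cos β, d − sin α + sin β) = -0.009624 rad; t = (α − φ) mod 2π = 0.457191 rad, q = (φ − β) mod 2π = 6.180296 rad → L = 4.44·(0.457191 + 9.783512 + 6.180296) = 4.44·16.420999 = 72.909236 m
LSR: p² = d² − 2 + 2cos(α−β) + 2d(sin α + sin β) = 112.992039; p = √p² = 10.629771; φ = atan2(−cos α − cos β, d + sin α + sin β) − atan2(−2, p) = 0.009666 rad; t = (φ − α) mod 2π = 5.845284 rad, q = (φ − β) mod 2π = 6.199586 rad → L = 4.44·(5.845284 + 10.629771 + 6.199586) = 4.44·22.674641 = 100.675406 m
RSL: p² = d² − 2 + 2cos(α−β) − 2d(sin α + sin β) = 91.697722; p = √p² = 9.575893; φ = atan2(cos α + cos β, d − sin α − sin β) − atan2(2, p) = -0.010728 rad; t = (α − φ) mod 2π = 0.458296 rad, q = (β − φ) mod 2π = 0.103994 rad → L = 4.44·(0.458296 + 9.575893 + 0.103994) = 4.44·10.138183 = 45.013531 m
RLR: c = (6 − d² + 2cos(α−β) + 2d(sin α − sin β))/8 = -10.964638, |c| > 1 → infeasible
LRL: c = (6 − d² + 2cos(α−β) − 2d(sin α − sin β))/8 = -12.683693, |c| > 1 → infeasible
Shortest: RSL with L = 45.013531 m ≈ 45.0135 m
Convert RSL to answer units (arcs ×180/π): t = 0.458296·180/π = 26.2584°, p = ρ·p = 4.44·9.575893 = 42.5170 m, q = 0.103994·180/π = 5.9584°, L = 45.0135 m.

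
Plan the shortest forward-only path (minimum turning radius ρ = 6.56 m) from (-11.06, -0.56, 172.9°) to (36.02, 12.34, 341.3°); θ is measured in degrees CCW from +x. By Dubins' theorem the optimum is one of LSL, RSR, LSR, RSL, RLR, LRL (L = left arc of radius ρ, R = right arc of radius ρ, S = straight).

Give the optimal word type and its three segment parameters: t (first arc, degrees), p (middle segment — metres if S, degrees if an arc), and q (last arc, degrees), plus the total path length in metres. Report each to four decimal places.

RSR: t = 172.6709°, p = 44.1663 m, q = 18.9291°, L = 66.1033 m

Let ψ = atan2(Δy, Δx) = atan2(12.90, 47.08) = 15.3231° be the start→goal bearing.
Normalize: d = |goal − start| / ρ = 48.815330/6.56 = 7.441361, α = (θ_start − ψ) mod 360° = 157.5769° = 2.750236 rad, β = (θ_goal − ψ) mod 360° = 325.9769° = 5.689371 rad.
Common terms: sin α = 0.381442, cos α = -0.924393, sin β = -0.559527, cos β = 0.828812, cos(α−β) = -0.979575, d² = 55.373857. Work in radians in the unit-radius frame; every candidate has L = ρ·(t + p + q).
LSL: p² = 2 + d² − 2cos(α−β) + 2d(sin α − sin β) = 73.337188; p = √p² = 8.563713; φ = atan2(cos β − cos α, d + sin α − sin β) = 0.206183 rad; t = (φ − α) mod 2π = 3.739131 rad, q = (β − φ) mod 2π = 5.483188 rad → L = 6.56·(3.739131 + 8.563713 + 5.483188) = 6.56·17.786033 = 116.676378 m
RSR: p² = 2 + d² − 2cos(α−β) + 2d(sin β − sin α) = 45.328827; p = √p² = 6.732669; φ = atan2(cos α − cos β, d − sin α + sin β) = -0.263439 rad; t = (α − φ) mod 2π = 3.013676 rad, q = (φ − β) mod 2π = 0.330375 rad → L = 6.56·(3.013676 + 6.732669 + 0.330375) = 6.56·10.076719 = 66.103280 m
LSR: p² = d² − 2 + 2cos(α−β) + 2d(sin α + sin β) = 48.764330; p = √p² = 6.983146; φ = atan2(−cos α − cos β, d + sin α + sin β) − atan2(−2, p) = 0.292096 rad; t = (φ − α) mod 2π = 3.825045 rad, q = (φ − β) mod 2π = 0.885910 rad → L = 6.56·(3.825045 + 6.983146 + 0.885910) = 6.56·11.694101 = 76.713302 m
RSL: p² = d² − 2 + 2cos(α−β) − 2d(sin α + sin β) = 54.065082; p = √p² = 7.352896; φ = atan2(cos α + cos β, d − sin α − sin β) − atan2(2, p) = -0.278120 rad; t = (α − φ) mod 2π = 3.028357 rad, q = (β − φ) mod 2π = 5.967491 rad → L = 6.56·(3.028357 + 7.352896 + 5.967491) = 6.56·16.348744 = 107.247759 m
RLR: c = (6 − d² + 2cos(α−β) + 2d(sin α − sin β))/8 = -4.666103, |c| > 1 → infeasible
LRL: c = (6 − d² + 2cos(α−β) − 2d(sin α − sin β))/8 = -8.167148, |c| > 1 → infeasible
Shortest: RSR with L = 66.103280 m ≈ 66.1033 m
Convert RSR to answer units (arcs ×180/π): t = 3.013676·180/π = 172.6709°, p = ρ·p = 6.56·6.732669 = 44.1663 m, q = 0.330375·180/π = 18.9291°, L = 66.1033 m.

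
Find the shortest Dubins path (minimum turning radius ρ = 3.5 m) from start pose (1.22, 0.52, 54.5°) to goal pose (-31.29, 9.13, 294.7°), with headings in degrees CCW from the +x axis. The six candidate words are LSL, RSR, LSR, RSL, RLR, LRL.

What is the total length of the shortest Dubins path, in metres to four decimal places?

Let ψ = atan2(Δy, Δx) = atan2(8.61, -32.51) = 165.1663° be the start→goal bearing.
Normalize: d = |goal − start| / ρ = 33.630822/3.5 = 9.608806, α = (θ_start − ψ) mod 360° = 249.3337° = 4.351695 rad, β = (θ_goal − ψ) mod 360° = 129.5337° = 2.260790 rad.
Common terms: sin α = -0.935652, cos α = -0.352924, sin β = 0.771250, cos β = -0.636533, cos(α−β) = -0.496974, d² = 92.329159. Work in radians in the unit-radius frame; every candidate has L = ρ·(t + p + q).
LSL: p² = 2 + d² − 2cos(α−β) + 2d(sin α − sin β) = 62.520528; p = √p² = 7.906992; φ = atan2(cos β − cos α, d + sin α − sin β) = -0.035876 rad; t = (φ − α) mod 2π = 1.895615 rad, q = (β − φ) mod 2π = 2.296666 rad → L = 3.5·(1.895615 + 7.906992 + 2.296666) = 3.5·12.099273 = 42.347456 m
RSR: p² = 2 + d² − 2cos(α−β) + 2d(sin β − sin α) = 128.125686; p = √p² = 11.319262; φ = atan2(cos α − cos β, d − sin α + sin β) = 0.025058 rad; t = (α − φ) mod 2π = 4.326637 rad, q = (φ − β) mod 2π = 4.047453 rad → L = 3.5·(4.326637 + 11.319262 + 4.047453) = 3.5·19.693351 = 68.926730 m
LSR: p² = d² − 2 + 2cos(α−β) + 2d(sin α + sin β) = 86.175793; p = √p² = 9.283092; φ = atan2(−cos α − cos β, d + sin α + sin β) − atan2(−2, p) = 0.316588 rad; t = (φ − α) mod 2π = 2.248078 rad, q = (φ − β) mod 2π = 4.338982 rad → L = 3.5·(2.248078 + 9.283092 + 4.338982) = 3.5·15.870152 = 55.545533 m
RSL: p² = d² − 2 + 2cos(α−β) − 2d(sin α + sin β) = 92.494630; p = √p² = 9.617413; φ = atan2(cos α + cos β, d − sin α − sin β) − atan2(2, p) = -0.305932 rad; t = (α − φ) mod 2π = 4.657627 rad, q = (β − φ) mod 2π = 2.566722 rad → L = 3.5·(4.657627 + 9.617413 + 2.566722) = 3.5·16.841762 = 58.946165 m
RLR: c = (6 − d² + 2cos(α−β) + 2d(sin α − sin β))/8 = -15.015711, |c| > 1 → infeasible
LRL: c = (6 − d² + 2cos(α−β) − 2d(sin α − sin β))/8 = -6.815066, |c| > 1 → infeasible
Shortest: LSL with L = 42.347456 m ≈ 42.3475 m

42.3475 m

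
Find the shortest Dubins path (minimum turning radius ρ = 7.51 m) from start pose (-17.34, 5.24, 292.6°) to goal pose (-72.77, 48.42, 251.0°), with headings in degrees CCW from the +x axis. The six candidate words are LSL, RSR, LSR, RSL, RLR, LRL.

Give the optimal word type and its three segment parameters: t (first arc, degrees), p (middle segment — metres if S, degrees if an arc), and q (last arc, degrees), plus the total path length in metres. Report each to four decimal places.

RSL: t = 173.5629°, p = 58.2307 m, q = 131.9629°, L = 98.2772 m

Let ψ = atan2(Δy, Δx) = atan2(43.18, -55.43) = 142.0814° be the start→goal bearing.
Normalize: d = |goal − start| / ρ = 70.263769/7.51 = 9.356028, α = (θ_start − ψ) mod 360° = 150.5186° = 2.627045 rad, β = (θ_goal − ψ) mod 360° = 108.9186° = 1.900988 rad.
Common terms: sin α = 0.492141, cos α = -0.870516, sin β = 0.945980, cos β = -0.324225, cos(α−β) = 0.747798, d² = 87.535258. Work in radians in the unit-radius frame; every candidate has L = ρ·(t + p + q).
LSL: p² = 2 + d² − 2cos(α−β) + 2d(sin α − sin β) = 79.547396; p = √p² = 8.918935; φ = atan2(cos β − cos α, d + sin α − sin β) = 0.061289 rad; t = (φ − α) mod 2π = 3.717429 rad, q = (β − φ) mod 2π = 1.839699 rad → L = 7.51·(3.717429 + 8.918935 + 1.839699) = 7.51·14.476063 = 108.715233 m
RSR: p² = 2 + d² − 2cos(α−β) + 2d(sin β − sin α) = 96.531927; p = √p² = 9.825066; φ = atan2(cos α − cos β, d − sin α + sin β) = -0.055630 rad; t = (α − φ) mod 2π = 2.682676 rad, q = (φ − β) mod 2π = 4.326567 rad → L = 7.51·(2.682676 + 9.825066 + 4.326567) = 7.51·16.834309 = 126.425657 m
LSR: p² = d² − 2 + 2cos(α−β) + 2d(sin α + sin β) = 113.941053; p = √p² = 10.674317; φ = atan2(−cos α − cos β, d + sin α + sin β) − atan2(−2, p) = 0.295453 rad; t = (φ − α) mod 2π = 3.951593 rad, q = (φ − β) mod 2π = 4.677650 rad → L = 7.51·(3.951593 + 10.674317 + 4.677650) = 7.51·19.303561 = 144.969746 m
RSL: p² = d² − 2 + 2cos(α−β) − 2d(sin α + sin β) = 60.120655; p = √p² = 7.753751; φ = atan2(cos α + cos β, d − sin α − sin β) − atan2(2, p) = -0.402198 rad; t = (α − φ) mod 2π = 3.029244 rad, q = (β − φ) mod 2π = 2.303187 rad → L = 7.51·(3.029244 + 7.753751 + 2.303187) = 7.51·13.086181 = 98.277223 m
RLR: c = (6 − d² + 2cos(α−β) + 2d(sin α − sin β))/8 = -11.066491, |c| > 1 → infeasible
LRL: c = (6 − d² + 2cos(α−β) − 2d(sin α − sin β))/8 = -8.943425, |c| > 1 → infeasible
Shortest: RSL with L = 98.277223 m ≈ 98.2772 m
Convert RSL to answer units (arcs ×180/π): t = 3.029244·180/π = 173.5629°, p = ρ·p = 7.51·7.753751 = 58.2307 m, q = 2.303187·180/π = 131.9629°, L = 98.2772 m.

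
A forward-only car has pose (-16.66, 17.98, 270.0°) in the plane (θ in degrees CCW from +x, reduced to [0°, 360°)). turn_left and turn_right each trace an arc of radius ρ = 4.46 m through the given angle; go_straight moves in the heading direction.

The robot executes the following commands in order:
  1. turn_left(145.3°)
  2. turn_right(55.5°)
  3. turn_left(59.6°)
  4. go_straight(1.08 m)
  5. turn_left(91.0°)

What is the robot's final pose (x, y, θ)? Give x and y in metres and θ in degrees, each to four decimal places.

set_pose: (x, y, θ) = (-16.6600, 17.9800, 270.0000°), ρ = 4.46
turn_left(145.3°): centre at ρ to the left, rotate +145.3° → (-8.5332, 15.4410, 415.3000° ≡ 55.3000°)
turn_right(55.5°): centre at ρ to the right, rotate −55.5° → (-4.8509, 17.3620, -0.2000° ≡ 359.8000°)
turn_left(59.6°): centre at ρ to the left, rotate +59.6° → (-0.9964, 19.5516, 419.4000° ≡ 59.4000°)
go_straight(1.08): x += 1.08·cos θ, y += 1.08·sin θ → (-0.4467, 20.4812, 59.4000°)
turn_left(91.0°): centre at ρ to the left, rotate +91.0° → (-2.0826, 26.6295, 150.4000°)

(-2.0826, 26.6295, 150.4000°)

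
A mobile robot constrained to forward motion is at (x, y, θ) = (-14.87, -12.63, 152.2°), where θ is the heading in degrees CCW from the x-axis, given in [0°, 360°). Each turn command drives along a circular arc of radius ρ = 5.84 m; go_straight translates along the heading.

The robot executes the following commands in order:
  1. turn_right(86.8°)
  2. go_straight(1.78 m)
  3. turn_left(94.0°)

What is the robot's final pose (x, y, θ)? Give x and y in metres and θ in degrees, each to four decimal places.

set_pose: (x, y, θ) = (-14.8700, -12.6300, 152.2000°), ρ = 5.84
turn_right(86.8°): centre at ρ to the right, rotate −86.8° → (-17.4562, -5.0330, 65.4000°)
go_straight(1.78): x += 1.78·cos θ, y += 1.78·sin θ → (-16.7153, -3.4145, 65.4000°)
turn_left(94.0°): centre at ρ to the left, rotate +94.0° → (-19.9704, 4.4831, 159.4000°)

(-19.9704, 4.4831, 159.4000°)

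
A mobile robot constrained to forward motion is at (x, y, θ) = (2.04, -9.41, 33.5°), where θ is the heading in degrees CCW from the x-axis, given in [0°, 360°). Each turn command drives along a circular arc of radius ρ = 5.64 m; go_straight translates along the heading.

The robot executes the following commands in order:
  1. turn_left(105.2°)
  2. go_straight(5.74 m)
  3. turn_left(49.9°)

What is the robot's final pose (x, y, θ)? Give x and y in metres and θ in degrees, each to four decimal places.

set_pose: (x, y, θ) = (2.0400, -9.4100, 33.5000°), ρ = 5.64
turn_left(105.2°): centre at ρ to the left, rotate +105.2° → (2.6495, -0.4698, 138.7000°)
go_straight(5.74): x += 5.74·cos θ, y += 5.74·sin θ → (-1.6628, 3.3187, 138.7000°)
turn_left(49.9°): centre at ρ to the left, rotate +49.9° → (-6.2286, 4.6581, 188.6000°)

(-6.2286, 4.6581, 188.6000°)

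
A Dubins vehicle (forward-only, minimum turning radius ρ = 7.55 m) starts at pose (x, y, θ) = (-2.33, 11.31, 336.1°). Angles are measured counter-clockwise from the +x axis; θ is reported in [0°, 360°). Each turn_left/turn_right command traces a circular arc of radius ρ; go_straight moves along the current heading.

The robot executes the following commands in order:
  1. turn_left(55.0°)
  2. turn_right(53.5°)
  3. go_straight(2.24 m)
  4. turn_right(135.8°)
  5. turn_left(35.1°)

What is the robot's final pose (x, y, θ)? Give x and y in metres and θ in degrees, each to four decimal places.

set_pose: (x, y, θ) = (-2.3300, 11.3100, 336.1000°), ρ = 7.55
turn_left(55.0°): centre at ρ to the left, rotate +55.0° → (4.6286, 11.7478, 391.1000° ≡ 31.1000°)
turn_right(53.5°): centre at ρ to the right, rotate −53.5° → (11.4056, 12.2633, -22.4000° ≡ 337.6000°)
go_straight(2.24): x += 2.24·cos θ, y += 2.24·sin θ → (13.4765, 11.4097, 337.6000°)
turn_right(135.8°): centre at ρ to the right, rotate −135.8° → (13.4033, -2.5807, 201.8000°)
turn_left(35.1°): centre at ρ to the left, rotate +35.1° → (9.8823, -5.4677, 236.9000°)

(9.8823, -5.4677, 236.9000°)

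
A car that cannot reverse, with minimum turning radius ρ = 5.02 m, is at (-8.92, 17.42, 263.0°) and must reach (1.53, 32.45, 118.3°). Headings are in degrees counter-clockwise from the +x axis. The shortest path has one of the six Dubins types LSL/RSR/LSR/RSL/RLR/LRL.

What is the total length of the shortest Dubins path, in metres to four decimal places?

32.1668 m

Let ψ = atan2(Δy, Δx) = atan2(15.03, 10.45) = 55.1900° be the start→goal bearing.
Normalize: d = |goal − start| / ρ = 18.305830/5.02 = 3.646580, α = (θ_start − ψ) mod 360° = 207.8100° = 3.626968 rad, β = (θ_goal − ψ) mod 360° = 63.1100° = 1.101477 rad.
Common terms: sin α = -0.466541, cos α = -0.884500, sin β = 0.891876, cos β = 0.452280, cos(α−β) = -0.816138, d² = 13.297543. Work in radians in the unit-radius frame; every candidate has L = ρ·(t + p + q).
LSL: p² = 2 + d² − 2cos(α−β) + 2d(sin α − sin β) = 7.022669; p = √p² = 2.650032; φ = atan2(cos β − cos α, d + sin α − sin β) = 0.528732 rad; t = (φ − α) mod 2π = 3.184949 rad, q = (β − φ) mod 2π = 0.572745 rad → L = 5.02·(3.184949 + 2.650032 + 0.572745) = 5.02·6.407726 = 32.166783 m
RSR: p² = 2 + d² − 2cos(α−β) + 2d(sin β − sin α) = 26.836968; p = √p² = 5.180441; φ = atan2(cos α − cos β, d − sin α + sin β) = -0.260997 rad; t = (α − φ) mod 2π = 3.887965 rad, q = (φ − β) mod 2π = 4.920712 rad → L = 5.02·(3.887965 + 5.180441 + 4.920712) = 5.02·13.989118 = 70.225370 m
LSR: p² = d² − 2 + 2cos(α−β) + 2d(sin α + sin β) = 12.767309; p = √p² = 3.573137; φ = atan2(−cos α − cos β, d + sin α + sin β) − atan2(−2, p) = 0.616035 rad; t = (φ − α) mod 2π = 3.272252 rad, q = (φ − β) mod 2π = 5.797744 rad → L = 5.02·(3.272252 + 3.573137 + 5.797744) = 5.02·12.643133 = 63.468528 m
RSL: p² = d² − 2 + 2cos(α−β) − 2d(sin α + sin β) = 6.563227; p = √p² = 2.561880; φ = atan2(cos α + cos β, d − sin α − sin β) − atan2(2, p) = -0.796228 rad; t = (α − φ) mod 2π = 4.423197 rad, q = (β − φ) mod 2π = 1.897705 rad → L = 5.02·(4.423197 + 2.561880 + 1.897705) = 5.02·8.882781 = 44.591561 m
RLR: c = (6 − d² + 2cos(α−β) + 2d(sin α − sin β))/8 = -2.354621, |c| > 1 → infeasible
LRL: c = (6 − d² + 2cos(α−β) − 2d(sin α − sin β))/8 = 0.122166; p = 2π − arccos c = 4.834861 rad; φ = atan2(cos β − cos α, d + sin α − sin β) = 0.528732 rad; t = (φ − α + p/2) mod 2π = 5.602380 rad, q = (β − α − t + p) mod 2π = 2.990175 rad → L = 5.02·(5.602380 + 4.834861 + 2.990175) = 5.02·13.427417 = 67.405631 m
Shortest: LSL with L = 32.166783 m ≈ 32.1668 m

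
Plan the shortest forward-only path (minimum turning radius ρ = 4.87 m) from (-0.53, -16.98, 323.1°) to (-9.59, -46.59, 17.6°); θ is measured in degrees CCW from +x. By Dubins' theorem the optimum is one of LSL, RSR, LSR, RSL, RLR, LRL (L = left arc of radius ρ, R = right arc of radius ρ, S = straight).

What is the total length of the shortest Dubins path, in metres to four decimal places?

41.5913 m

Let ψ = atan2(Δy, Δx) = atan2(-29.61, -9.06) = -107.0129° be the start→goal bearing.
Normalize: d = |goal − start| / ρ = 30.965072/4.87 = 6.358331, α = (θ_start − ψ) mod 360° = 70.1129° = 1.223702 rad, β = (θ_goal − ψ) mod 360° = 124.6129° = 2.174906 rad.
Common terms: sin α = 0.940365, cos α = 0.340167, sin β = 0.823008, cos β = -0.568030, cos(α−β) = 0.580703, d² = 40.428374. Work in radians in the unit-radius frame; every candidate has L = ρ·(t + p + q).
LSL: p² = 2 + d² − 2cos(α−β) + 2d(sin α − sin β) = 42.759356; p = √p² = 6.539064; φ = atan2(cos β − cos α, d + sin α − sin β) = -0.139338 rad; t = (φ − α) mod 2π = 4.920145 rad, q = (β − φ) mod 2π = 2.314244 rad → L = 4.87·(4.920145 + 6.539064 + 2.314244) = 4.87·13.773454 = 67.076719 m
RSR: p² = 2 + d² − 2cos(α−β) + 2d(sin β − sin α) = 39.774580; p = √p² = 6.306709; φ = atan2(cos α − cos β, d − sin α + sin β) = 0.144507 rad; t = (α − φ) mod 2π = 1.079194 rad, q = (φ − β) mod 2π = 4.252786 rad → L = 4.87·(1.079194 + 6.306709 + 4.252786) = 4.87·11.638690 = 56.680420 m
LSR: p² = d² − 2 + 2cos(α−β) + 2d(sin α + sin β) = 62.013999; p = √p² = 7.874897; φ = atan2(−cos α − cos β, d + sin α + sin β) − atan2(−2, p) = 0.276762 rad; t = (φ − α) mod 2π = 5.336245 rad, q = (φ − β) mod 2π = 4.385041 rad → L = 4.87·(5.336245 + 7.874897 + 4.385041) = 4.87·17.596183 = 85.693412 m
RSL: p² = d² − 2 + 2cos(α−β) − 2d(sin α + sin β) = 17.165560; p = √p² = 4.143134; φ = atan2(cos α + cos β, d − sin α − sin β) − atan2(2, p) = -0.499283 rad; t = (α − φ) mod 2π = 1.722984 rad, q = (β − φ) mod 2π = 2.674189 rad → L = 4.87·(1.722984 + 4.143134 + 2.674189) = 4.87·8.540307 = 41.591295 m
RLR: c = (6 − d² + 2cos(α−β) + 2d(sin α − sin β))/8 = -3.971822, |c| > 1 → infeasible
LRL: c = (6 − d² + 2cos(α−β) − 2d(sin α − sin β))/8 = -4.344920, |c| > 1 → infeasible
Shortest: RSL with L = 41.591295 m ≈ 41.5913 m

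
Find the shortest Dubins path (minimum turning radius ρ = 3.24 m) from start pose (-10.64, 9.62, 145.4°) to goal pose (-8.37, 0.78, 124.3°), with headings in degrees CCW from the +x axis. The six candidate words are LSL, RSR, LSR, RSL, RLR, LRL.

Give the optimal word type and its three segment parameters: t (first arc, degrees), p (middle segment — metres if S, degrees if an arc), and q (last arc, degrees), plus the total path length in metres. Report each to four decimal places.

LSL: t = 134.7586°, p = 8.1263 m, q = 204.1414°, L = 27.2906 m

Let ψ = atan2(Δy, Δx) = atan2(-8.84, 2.27) = -75.5983° be the start→goal bearing.
Normalize: d = |goal − start| / ρ = 9.126801/3.24 = 2.816914, α = (θ_start − ψ) mod 360° = 220.9983° = 3.857149 rad, β = (θ_goal − ψ) mod 360° = 199.8983° = 3.488884 rad.
Common terms: sin α = -0.656037, cos α = -0.754729, sin β = -0.340352, cos β = -0.940298, cos(α−β) = 0.932954, d² = 7.935004. Work in radians in the unit-radius frame; every candidate has L = ρ·(t + p + q).
LSL: p² = 2 + d² − 2cos(α−β) + 2d(sin α − sin β) = 6.290583; p = √p² = 2.508103; φ = atan2(cos β − cos α, d + sin α − sin β) = -0.074056 rad; t = (φ − α) mod 2π = 2.351981 rad, q = (β − φ) mod 2π = 3.562940 rad → L = 3.24·(2.351981 + 2.508103 + 3.562940) = 3.24·8.423024 = 27.290599 m
RSR: p² = 2 + d² − 2cos(α−β) + 2d(sin β − sin α) = 9.847611; p = √p² = 3.138090; φ = atan2(cos α − cos β, d − sin α + sin β) = 0.059169 rad; t = (α − φ) mod 2π = 3.797980 rad, q = (φ − β) mod 2π = 2.853470 rad → L = 3.24·(3.797980 + 3.138090 + 2.853470) = 3.24·9.789540 = 31.718110 m
LSR: p² = d² − 2 + 2cos(α−β) + 2d(sin α + sin β) = 2.187425; p = √p² = 1.478995; φ = atan2(−cos α − cos β, d + sin α + sin β) − atan2(−2, p) = 1.683766 rad; t = (φ − α) mod 2π = 4.109803 rad, q = (φ − β) mod 2π = 4.478067 rad → L = 3.24·(4.109803 + 1.478995 + 4.478067) = 3.24·10.066865 = 32.616643 m
RSL: p² = d² − 2 + 2cos(α−β) − 2d(sin α + sin β) = 13.414397; p = √p² = 3.662567; φ = atan2(cos α + cos β, d − sin α − sin β) − atan2(2, p) = -0.918091 rad; t = (α − φ) mod 2π = 4.775239 rad, q = (β − φ) mod 2π = 4.406975 rad → L = 3.24·(4.775239 + 3.662567 + 4.406975) = 3.24·12.844781 = 41.617092 m
RLR: c = (6 − d² + 2cos(α−β) + 2d(sin α − sin β))/8 = -0.230951; p = 2π − arccos c = 4.479334 rad; φ = atan2(cos α − cos β, d − sin α + sin β) = 0.059169 rad; t = (α − φ + p/2) mod 2π = 6.037646 rad, q = (α − β − t + p) mod 2π = 5.093137 rad → L = 3.24·(6.037646 + 4.479334 + 5.093137) = 3.24·15.610117 = 50.576779 m
LRL: c = (6 − d² + 2cos(α−β) − 2d(sin α − sin β))/8 = 0.213677; p = 2π − arccos c = 4.927726 rad; φ = atan2(cos β − cos α, d + sin α − sin β) = -0.074056 rad; t = (φ − α + p/2) mod 2π = 4.815844 rad, q = (β − α − t + p) mod 2π = 6.026803 rad → L = 3.24·(4.815844 + 4.927726 + 6.026803) = 3.24·15.770374 = 51.096011 m
Shortest: LSL with L = 27.290599 m ≈ 27.2906 m
Convert LSL to answer units (arcs ×180/π): t = 2.351981·180/π = 134.7586°, p = ρ·p = 3.24·2.508103 = 8.1263 m, q = 3.562940·180/π = 204.1414°, L = 27.2906 m.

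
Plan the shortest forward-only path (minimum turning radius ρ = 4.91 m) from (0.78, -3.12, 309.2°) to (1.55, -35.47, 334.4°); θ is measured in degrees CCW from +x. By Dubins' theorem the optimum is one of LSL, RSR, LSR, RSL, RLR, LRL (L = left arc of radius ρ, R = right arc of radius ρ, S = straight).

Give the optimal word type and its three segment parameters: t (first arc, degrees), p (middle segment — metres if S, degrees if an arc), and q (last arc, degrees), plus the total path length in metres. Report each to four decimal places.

Let ψ = atan2(Δy, Δx) = atan2(-32.35, 0.77) = -88.6365° be the start→goal bearing.
Normalize: d = |goal − start| / ρ = 32.359163/4.91 = 6.590461, α = (θ_start − ψ) mod 360° = 37.8365° = 0.660371 rad, β = (θ_goal − ψ) mod 360° = 63.0365° = 1.100194 rad.
Common terms: sin α = 0.613410, cos α = 0.789764, sin β = 0.891296, cos β = 0.453423, cos(α−β) = 0.904827, d² = 43.434174. Work in radians in the unit-radius frame; every candidate has L = ρ·(t + p + q).
LSL: p² = 2 + d² − 2cos(α−β) + 2d(sin α − sin β) = 39.961735; p = √p² = 6.321529; φ = atan2(cos β − cos α, d + sin α − sin β) = -0.053231 rad; t = (φ − α) mod 2π = 5.569583 rad, q = (β − φ) mod 2π = 1.153425 rad → L = 4.91·(5.569583 + 6.321529 + 1.153425) = 4.91·13.044538 = 64.048680 m
RSR: p² = 2 + d² − 2cos(α−β) + 2d(sin β − sin α) = 47.287304; p = √p² = 6.876576; φ = atan2(cos α − cos β, d − sin α + sin β) = 0.048931 rad; t = (α − φ) mod 2π = 0.611441 rad, q = (φ − β) mod 2π = 5.231922 rad → L = 4.91·(0.611441 + 6.876576 + 5.231922) = 4.91·12.719939 = 62.454899 m
LSR: p² = d² − 2 + 2cos(α−β) + 2d(sin α + sin β) = 63.077236; p = √p² = 7.942118; φ = atan2(−cos α − cos β, d + sin α + sin β) − atan2(−2, p) = 0.094312 rad; t = (φ − α) mod 2π = 5.717126 rad, q = (φ − β) mod 2π = 5.277303 rad → L = 4.91·(5.717126 + 7.942118 + 5.277303) = 4.91·18.936546 = 92.978441 m
RSL: p² = d² − 2 + 2cos(α−β) − 2d(sin α + sin β) = 23.410420; p = √p² = 4.838432; φ = atan2(cos α + cos β, d − sin α − sin β) − atan2(2, p) = -0.152224 rad; t = (α − φ) mod 2π = 0.812596 rad, q = (β − φ) mod 2π = 1.252419 rad → L = 4.91·(0.812596 + 4.838432 + 1.252419) = 4.91·6.903446 = 33.895918 m
RLR: c = (6 − d² + 2cos(α−β) + 2d(sin α − sin β))/8 = -4.910913, |c| > 1 → infeasible
LRL: c = (6 − d² + 2cos(α−β) − 2d(sin α − sin β))/8 = -3.995217, |c| > 1 → infeasible
Shortest: RSL with L = 33.895918 m ≈ 33.8959 m
Convert RSL to answer units (arcs ×180/π): t = 0.812596·180/π = 46.5583°, p = ρ·p = 4.91·4.838432 = 23.7567 m, q = 1.252419·180/π = 71.7583°, L = 33.8959 m.

RSL: t = 46.5583°, p = 23.7567 m, q = 71.7583°, L = 33.8959 m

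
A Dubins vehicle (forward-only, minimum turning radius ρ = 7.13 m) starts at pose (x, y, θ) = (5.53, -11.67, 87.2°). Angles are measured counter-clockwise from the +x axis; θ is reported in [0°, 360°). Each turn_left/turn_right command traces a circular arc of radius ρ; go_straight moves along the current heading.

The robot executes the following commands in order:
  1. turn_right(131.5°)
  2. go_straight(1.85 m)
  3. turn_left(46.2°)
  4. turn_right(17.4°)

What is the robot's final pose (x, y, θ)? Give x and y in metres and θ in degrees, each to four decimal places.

(26.3131, -10.4861, 344.5000°)

set_pose: (x, y, θ) = (5.5300, -11.6700, 87.2000°), ρ = 7.13
turn_right(131.5°): centre at ρ to the right, rotate −131.5° → (17.6312, -6.9154, -44.3000° ≡ 315.7000°)
go_straight(1.85): x += 1.85·cos θ, y += 1.85·sin θ → (18.9552, -8.2075, 315.7000°)
turn_left(46.2°): centre at ρ to the left, rotate +46.2° → (24.1713, -10.2307, 361.9000° ≡ 1.9000°)
turn_right(17.4°): centre at ρ to the right, rotate −17.4° → (26.3131, -10.4861, -15.5000° ≡ 344.5000°)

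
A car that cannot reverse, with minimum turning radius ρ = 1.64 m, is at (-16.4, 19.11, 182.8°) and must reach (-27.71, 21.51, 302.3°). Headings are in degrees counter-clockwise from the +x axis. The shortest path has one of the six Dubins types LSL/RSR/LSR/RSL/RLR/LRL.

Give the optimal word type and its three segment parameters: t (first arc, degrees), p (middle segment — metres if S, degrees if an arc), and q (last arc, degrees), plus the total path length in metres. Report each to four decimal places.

RSL: t = 31.4384°, p = 9.4246 m, q = 150.9384°, L = 14.6448 m

Let ψ = atan2(Δy, Δx) = atan2(2.40, -11.31) = 168.0195° be the start→goal bearing.
Normalize: d = |goal − start| / ρ = 11.561838/1.64 = 7.049901, α = (θ_start − ψ) mod 360° = 14.7805° = 0.257969 rad, β = (θ_goal − ψ) mod 360° = 134.2805° = 2.343638 rad.
Common terms: sin α = 0.255117, cos α = 0.966910, sin β = 0.715930, cos β = -0.698172, cos(α−β) = -0.492424, d² = 49.701108. Work in radians in the unit-radius frame; every candidate has L = ρ·(t + p + q).
LSL: p² = 2 + d² − 2cos(α−β) + 2d(sin α − sin β) = 46.188589; p = √p² = 6.796219; φ = atan2(cos β − cos α, d + sin α − sin β) = -0.247521 rad; t = (φ − α) mod 2π = 5.777695 rad, q = (β − φ) mod 2π = 2.591159 rad → L = 1.64·(5.777695 + 6.796219 + 2.591159) = 1.64·15.165073 = 24.870719 m
RSR: p² = 2 + d² − 2cos(α−β) + 2d(sin β − sin α) = 59.183321; p = √p² = 7.693070; φ = atan2(cos α − cos β, d − sin α + sin β) = 0.218166 rad; t = (α − φ) mod 2π = 0.039803 rad, q = (φ − β) mod 2π = 4.157714 rad → L = 1.64·(0.039803 + 7.693070 + 4.157714) = 1.64·11.890587 = 19.500562 m
LSR: p² = d² − 2 + 2cos(α−β) + 2d(sin α + sin β) = 60.407836; p = √p² = 7.772248; φ = atan2(−cos α − cos β, d + sin α + sin β) − atan2(−2, p) = 0.218370 rad; t = (φ − α) mod 2π = 6.243586 rad, q = (φ − β) mod 2π = 4.157917 rad → L = 1.64·(6.243586 + 7.772248 + 4.157917) = 1.64·18.173751 = 29.804952 m
RSL: p² = d² − 2 + 2cos(α−β) − 2d(sin α + sin β) = 33.024686; p = √p² = 5.746711; φ = atan2(cos α + cos β, d − sin α − sin β) − atan2(2, p) = -0.290735 rad; t = (α − φ) mod 2π = 0.548704 rad, q = (β − φ) mod 2π = 2.634372 rad → L = 1.64·(0.548704 + 5.746711 + 2.634372) = 1.64·8.929787 = 14.644850 m
RLR: c = (6 − d² + 2cos(α−β) + 2d(sin α − sin β))/8 = -6.397915, |c| > 1 → infeasible
LRL: c = (6 − d² + 2cos(α−β) − 2d(sin α − sin β))/8 = -4.773574, |c| > 1 → infeasible
Shortest: RSL with L = 14.644850 m ≈ 14.6448 m
Convert RSL to answer units (arcs ×180/π): t = 0.548704·180/π = 31.4384°, p = ρ·p = 1.64·5.746711 = 9.4246 m, q = 2.634372·180/π = 150.9384°, L = 14.6448 m.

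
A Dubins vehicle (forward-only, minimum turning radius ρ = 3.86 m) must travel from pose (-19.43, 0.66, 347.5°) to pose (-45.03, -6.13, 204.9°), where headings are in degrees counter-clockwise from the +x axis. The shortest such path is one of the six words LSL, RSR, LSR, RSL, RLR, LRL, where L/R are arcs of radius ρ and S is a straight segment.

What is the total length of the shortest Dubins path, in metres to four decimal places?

Let ψ = atan2(Δy, Δx) = atan2(-6.79, -25.60) = -165.1452° be the start→goal bearing.
Normalize: d = |goal − start| / ρ = 26.485168/3.86 = 6.861442, α = (θ_start − ψ) mod 360° = 152.6452° = 2.664162 rad, β = (θ_goal − ψ) mod 360° = 10.0452° = 0.175322 rad.
Common terms: sin α = 0.459499, cos α = -0.888178, sin β = 0.174425, cos β = 0.984670, cos(α−β) = -0.794415, d² = 47.079391. Work in radians in the unit-radius frame; every candidate has L = ρ·(t + p + q).
LSL: p² = 2 + d² − 2cos(α−β) + 2d(sin α − sin β) = 54.580250; p = √p² = 7.387845; φ = atan2(cos β − cos α, d + sin α − sin β) = 0.256301 rad; t = (φ − α) mod 2π = 3.875324 rad, q = (β − φ) mod 2π = 6.202207 rad → L = 3.86·(3.875324 + 7.387845 + 6.202207) = 3.86·17.465376 = 67.416351 m
RSR: p² = 2 + d² − 2cos(α−β) + 2d(sin β − sin α) = 46.756192; p = √p² = 6.837850; φ = atan2(cos α − cos β, d − sin α + sin β) = -0.277440 rad; t = (α − φ) mod 2π = 2.941602 rad, q = (φ − β) mod 2π = 5.830423 rad → L = 3.86·(2.941602 + 6.837850 + 5.830423) = 3.86·15.609875 = 60.254117 m
LSR: p² = d² − 2 + 2cos(α−β) + 2d(sin α + sin β) = 52.189833; p = √p² = 7.224253; φ = atan2(−cos α − cos β, d + sin α + sin β) − atan2(−2, p) = 0.257208 rad; t = (φ − α) mod 2π = 3.876232 rad, q = (φ − β) mod 2π = 0.081886 rad → L = 3.86·(3.876232 + 7.224253 + 0.081886) = 3.86·11.182370 = 43.163950 m
RSL: p² = d² − 2 + 2cos(α−β) − 2d(sin α + sin β) = 34.791292; p = √p² = 5.898414; φ = atan2(cos α + cos β, d − sin α − sin β) − atan2(2, p) = -0.311415 rad; t = (α − φ) mod 2π = 2.975577 rad, q = (β − φ) mod 2π = 0.486737 rad → L = 3.86·(2.975577 + 5.898414 + 0.486737) = 3.86·9.360729 = 36.132413 m
RLR: c = (6 − d² + 2cos(α−β) + 2d(sin α − sin β))/8 = -4.844524, |c| > 1 → infeasible
LRL: c = (6 − d² + 2cos(α−β) − 2d(sin α − sin β))/8 = -5.822531, |c| > 1 → infeasible
Shortest: RSL with L = 36.132413 m ≈ 36.1324 m

36.1324 m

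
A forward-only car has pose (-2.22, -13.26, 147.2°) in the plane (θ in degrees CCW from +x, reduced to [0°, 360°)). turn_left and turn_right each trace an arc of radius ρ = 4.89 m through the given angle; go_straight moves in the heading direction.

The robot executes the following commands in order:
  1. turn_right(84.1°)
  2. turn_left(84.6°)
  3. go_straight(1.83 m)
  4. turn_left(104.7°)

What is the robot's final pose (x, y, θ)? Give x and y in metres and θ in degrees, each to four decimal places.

set_pose: (x, y, θ) = (-2.2200, -13.2600, 147.2000°), ρ = 4.89
turn_right(84.1°): centre at ρ to the right, rotate −84.1° → (-3.9319, -6.9372, 63.1000°)
turn_left(84.6°): centre at ρ to the left, rotate +84.6° → (-5.6798, -0.5915, 147.7000°)
go_straight(1.83): x += 1.83·cos θ, y += 1.83·sin θ → (-7.2267, 0.3864, 147.7000°)
turn_left(104.7°): centre at ρ to the left, rotate +104.7° → (-14.5008, -2.2684, 252.4000°)

(-14.5008, -2.2684, 252.4000°)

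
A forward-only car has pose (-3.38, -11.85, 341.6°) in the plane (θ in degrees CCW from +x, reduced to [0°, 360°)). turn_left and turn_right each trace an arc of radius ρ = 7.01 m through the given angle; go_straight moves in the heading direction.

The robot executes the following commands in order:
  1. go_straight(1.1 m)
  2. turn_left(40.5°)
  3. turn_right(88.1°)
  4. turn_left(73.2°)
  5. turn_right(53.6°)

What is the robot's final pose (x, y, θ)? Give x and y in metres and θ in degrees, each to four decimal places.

set_pose: (x, y, θ) = (-3.3800, -11.8500, 341.6000°), ρ = 7.01
go_straight(1.1): x += 1.1·cos θ, y += 1.1·sin θ → (-2.3362, -12.1972, 341.6000°)
turn_left(40.5°): centre at ρ to the left, rotate +40.5° → (2.5138, -12.0406, 382.1000° ≡ 22.1000°)
turn_right(88.1°): centre at ρ to the right, rotate −88.1° → (11.5551, -15.6843, -66.0000° ≡ 294.0000°)
turn_left(73.2°): centre at ρ to the left, rotate +73.2° → (18.8376, -19.7878, 367.2000° ≡ 7.2000°)
turn_right(53.6°): centre at ρ to the right, rotate −53.6° → (24.7927, -21.9083, -46.4000° ≡ 313.6000°)

(24.7927, -21.9083, 313.6000°)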